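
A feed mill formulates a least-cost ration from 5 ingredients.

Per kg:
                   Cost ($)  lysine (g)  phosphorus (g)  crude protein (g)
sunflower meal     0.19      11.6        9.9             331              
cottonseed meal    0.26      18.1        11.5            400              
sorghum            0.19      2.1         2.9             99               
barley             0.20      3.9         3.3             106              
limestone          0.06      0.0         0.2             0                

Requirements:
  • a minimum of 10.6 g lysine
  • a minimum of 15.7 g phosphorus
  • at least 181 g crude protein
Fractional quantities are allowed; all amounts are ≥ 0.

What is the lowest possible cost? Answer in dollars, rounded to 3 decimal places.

Treat it as an LP. Let x1 = kg of sunflower meal, x2 = kg of cottonseed meal, x3 = kg of sorghum, x4 = kg of barley, x5 = kg of limestone.
min 0.19x1 + 0.26x2 + 0.19x3 + 0.2x4 + 0.06x5 with:
  11.6x1 + 18.1x2 + 2.1x3 + 3.9x4 ≥ 10.6   (lysine)
  9.9x1 + 11.5x2 + 2.9x3 + 3.3x4 + 0.2x5 ≥ 15.7   (phosphorus)
  331x1 + 400x2 + 99x3 + 106x4 ≥ 181   (crude protein)
  x1, x2, x3, x4, x5 ≥ 0.
The optimal basis is {sunflower meal}; cottonseed meal, sorghum, barley, limestone drop out. Binding constraint: phosphorus.
Solving gives x1 = 1.586.
Hence cost = 0.19·1.586 = $0.30134.

$0.301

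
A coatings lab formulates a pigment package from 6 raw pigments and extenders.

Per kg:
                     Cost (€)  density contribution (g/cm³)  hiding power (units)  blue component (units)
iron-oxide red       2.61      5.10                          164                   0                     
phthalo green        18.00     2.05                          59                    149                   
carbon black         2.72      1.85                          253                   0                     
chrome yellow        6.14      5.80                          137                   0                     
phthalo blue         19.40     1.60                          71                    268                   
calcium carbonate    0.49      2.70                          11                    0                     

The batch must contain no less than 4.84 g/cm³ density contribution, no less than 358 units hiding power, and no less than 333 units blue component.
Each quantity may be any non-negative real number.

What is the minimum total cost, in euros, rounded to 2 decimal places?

€27.13

This is a linear program. Let x1 = kg of iron-oxide red, x2 = kg of phthalo green, x3 = kg of carbon black, x4 = kg of chrome yellow, x5 = kg of phthalo blue, x6 = kg of calcium carbonate.
Minimise 2.61x1 + 18x2 + 2.72x3 + 6.14x4 + 19.4x5 + 0.49x6 with:
  5.1x1 + 2.05x2 + 1.85x3 + 5.8x4 + 1.6x5 + 2.7x6 ≥ 4.84   (density contribution)
  164x1 + 59x2 + 253x3 + 137x4 + 71x5 + 11x6 ≥ 358   (hiding power)
  149x2 + 268x5 ≥ 333   (blue component)
  x1, x2, x3, x4, x5, x6 ≥ 0.
At the optimum only carbon black, phthalo blue, calcium carbonate are positive (iron-oxide red, phthalo green, chrome yellow = 0). The density contribution, hiding power, blue component requirements are met with equality.
That vertex is x3 = 1.0517, x5 = 1.2425, x6 = 0.33564.
Cost = 2.72·1.0517 + 19.4·1.2425 + 0.49·0.33564 = 27.1296.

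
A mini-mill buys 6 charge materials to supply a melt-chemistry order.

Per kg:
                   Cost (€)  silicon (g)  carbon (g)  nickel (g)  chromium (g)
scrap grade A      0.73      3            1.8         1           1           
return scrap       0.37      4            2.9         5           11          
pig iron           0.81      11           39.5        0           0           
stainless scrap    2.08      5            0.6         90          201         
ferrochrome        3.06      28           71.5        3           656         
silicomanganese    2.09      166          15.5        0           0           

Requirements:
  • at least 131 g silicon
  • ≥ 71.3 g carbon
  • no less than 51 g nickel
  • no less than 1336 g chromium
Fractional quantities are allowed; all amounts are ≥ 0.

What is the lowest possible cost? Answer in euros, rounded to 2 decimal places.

€7.76

Let x1 = kg of scrap grade A, x2 = kg of return scrap, x3 = kg of pig iron, x4 = kg of stainless scrap, x5 = kg of ferrochrome, x6 = kg of silicomanganese.
min 0.73x1 + 0.37x2 + 0.81x3 + 2.08x4 + 3.06x5 + 2.09x6 with:
  3x1 + 4x2 + 11x3 + 5x4 + 28x5 + 166x6 ≥ 131   (silicon)
  1.8x1 + 2.9x2 + 39.5x3 + 0.6x4 + 71.5x5 + 15.5x6 ≥ 71.3   (carbon)
  1x1 + 5x2 + 90x4 + 3x5 ≥ 51   (nickel)
  1x1 + 11x2 + 201x4 + 656x5 ≥ 1336   (chromium)
  x1, x2, x3, x4, x5, x6 ≥ 0.
The cheapest feasible vertex uses only stainless scrap, ferrochrome, silicomanganese; scrap grade A, return scrap, pig iron are not used. Binding constraints: silicon, nickel, chromium.
Optimal quantities: stainless scrap = 0.5039 kg, ferrochrome = 1.882 kg, silicomanganese = 0.4565 kg.
Objective = 2.08·0.5039 + 3.06·1.882 + 2.09·0.4565 = 7.7611.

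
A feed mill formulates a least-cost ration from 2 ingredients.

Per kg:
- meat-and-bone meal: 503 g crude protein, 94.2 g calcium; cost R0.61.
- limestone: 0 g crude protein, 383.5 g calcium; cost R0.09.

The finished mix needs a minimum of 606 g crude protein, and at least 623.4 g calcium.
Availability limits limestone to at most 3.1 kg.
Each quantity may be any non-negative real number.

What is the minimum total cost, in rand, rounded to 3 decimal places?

Let x1 = kg of meat-and-bone meal, x2 = kg of limestone.
Minimise 0.61x1 + 0.09x2 with:
  503x1 ≥ 606   (crude protein)
  94.2x1 + 383.5x2 ≥ 623.4   (calcium)
  x2 ≤ 3.1
  x1, x2 ≥ 0.
Both inputs are positive at the optimum. There the crude protein and calcium constraints are tight.
So meat-and-bone meal = 1.205 kg, limestone = 1.33 kg.
Total cost: 0.61·1.205 + 0.09·1.33 = 0.85475.

R0.855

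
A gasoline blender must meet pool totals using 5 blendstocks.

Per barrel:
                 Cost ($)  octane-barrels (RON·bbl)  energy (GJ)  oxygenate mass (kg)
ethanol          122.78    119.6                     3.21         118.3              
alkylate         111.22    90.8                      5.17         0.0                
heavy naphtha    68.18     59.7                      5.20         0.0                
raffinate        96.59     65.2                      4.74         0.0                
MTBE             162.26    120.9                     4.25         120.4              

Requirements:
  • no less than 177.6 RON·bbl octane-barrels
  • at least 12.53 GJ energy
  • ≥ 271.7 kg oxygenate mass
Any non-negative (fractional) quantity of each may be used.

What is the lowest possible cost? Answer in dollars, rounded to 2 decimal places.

Let x1 = barrels of ethanol, x2 = barrels of alkylate, x3 = barrels of heavy naphtha, x4 = barrels of raffinate, x5 = barrels of MTBE.
Minimize 122.78x1 + 111.22x2 + 68.18x3 + 96.59x4 + 162.26x5 subject to:
  119.6x1 + 90.8x2 + 59.7x3 + 65.2x4 + 120.9x5 ≥ 177.6   (octane-barrels)
  3.21x1 + 5.17x2 + 5.2x3 + 4.74x4 + 4.25x5 ≥ 12.53   (energy)
  118.3x1 + 120.4x5 ≥ 271.7   (oxygenate mass)
  x1, x2, x3, x4, x5 ≥ 0.
The optimal basis is {ethanol, heavy naphtha}; alkylate, raffinate, MTBE drop out. The energy and oxygenate mass requirements are met with equality.
So ethanol = 2.2967 barrels, heavy naphtha = 0.99184 barrels.
Objective = 122.78·2.2967 + 68.18·0.99184 = 349.6125.

$349.61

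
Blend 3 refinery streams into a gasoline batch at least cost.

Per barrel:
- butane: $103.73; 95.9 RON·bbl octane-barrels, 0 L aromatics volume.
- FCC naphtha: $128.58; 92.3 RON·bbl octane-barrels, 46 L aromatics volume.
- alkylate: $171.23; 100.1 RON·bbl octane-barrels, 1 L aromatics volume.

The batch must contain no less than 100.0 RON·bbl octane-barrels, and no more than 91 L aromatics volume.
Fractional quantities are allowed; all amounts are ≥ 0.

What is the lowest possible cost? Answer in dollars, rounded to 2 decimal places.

Let x1 = barrels of butane, x2 = barrels of FCC naphtha, x3 = barrels of alkylate.
Minimize 103.73x1 + 128.58x2 + 171.23x3 with:
  95.9x1 + 92.3x2 + 100.1x3 ≥ 100   (octane-barrels)
  46x2 + 1x3 ≤ 91   (aromatics volume)
  x1, x2, x3 ≥ 0.
At the optimum only butane is positive (FCC naphtha, alkylate = 0). Binding constraint: octane-barrels.
Optimal quantities: butane = 1.04275 barrels.
Hence cost = 103.73·1.04275 = $108.1645.

$108.16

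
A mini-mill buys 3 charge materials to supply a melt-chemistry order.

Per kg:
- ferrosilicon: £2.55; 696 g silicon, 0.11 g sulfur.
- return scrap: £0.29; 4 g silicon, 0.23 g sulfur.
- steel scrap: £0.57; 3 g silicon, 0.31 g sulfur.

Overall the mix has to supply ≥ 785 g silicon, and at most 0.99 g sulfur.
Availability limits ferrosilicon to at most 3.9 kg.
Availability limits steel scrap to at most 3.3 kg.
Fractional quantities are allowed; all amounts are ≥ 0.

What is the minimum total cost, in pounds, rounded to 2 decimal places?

£2.88

Let x1 = kg of ferrosilicon, x2 = kg of return scrap, x3 = kg of steel scrap.
Minimise 2.55x1 + 0.29x2 + 0.57x3 subject to:
  696x1 + 4x2 + 3x3 ≥ 785   (silicon)
  0.11x1 + 0.23x2 + 0.31x3 ≤ 0.99   (sulfur)
  x1 ≤ 3.9
  x3 ≤ 3.3
  x1, x2, x3 ≥ 0.
At the optimum only ferrosilicon is positive (return scrap, steel scrap = 0). Binding constraint: silicon.
Optimal quantities: ferrosilicon = 1.128 kg.
Total cost: 2.55·1.128 = 2.8764.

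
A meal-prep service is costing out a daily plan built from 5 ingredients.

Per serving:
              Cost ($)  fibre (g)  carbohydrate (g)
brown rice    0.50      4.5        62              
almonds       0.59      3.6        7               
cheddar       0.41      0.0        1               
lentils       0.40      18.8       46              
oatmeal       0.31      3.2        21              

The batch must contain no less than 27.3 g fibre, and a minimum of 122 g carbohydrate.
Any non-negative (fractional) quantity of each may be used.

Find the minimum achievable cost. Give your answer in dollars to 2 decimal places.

Let x1 = servings of brown rice, x2 = servings of almonds, x3 = servings of cheddar, x4 = servings of lentils, x5 = servings of oatmeal.
Minimise 0.5x1 + 0.59x2 + 0.41x3 + 0.4x4 + 0.31x5 subject to:
  4.5x1 + 3.6x2 + 18.8x4 + 3.2x5 ≥ 27.3   (fibre)
  62x1 + 7x2 + 1x3 + 46x4 + 21x5 ≥ 122   (carbohydrate)
  x1, x2, x3, x4, x5 ≥ 0.
The optimal basis is {brown rice, lentils}; almonds, cheddar, oatmeal drop out. Binding constraints: fibre and carbohydrate.
Optimal quantities: brown rice = 1.083 servings, lentils = 1.193 servings.
Hence cost = 0.5·1.083 + 0.4·1.193 = $1.0187.

$1.02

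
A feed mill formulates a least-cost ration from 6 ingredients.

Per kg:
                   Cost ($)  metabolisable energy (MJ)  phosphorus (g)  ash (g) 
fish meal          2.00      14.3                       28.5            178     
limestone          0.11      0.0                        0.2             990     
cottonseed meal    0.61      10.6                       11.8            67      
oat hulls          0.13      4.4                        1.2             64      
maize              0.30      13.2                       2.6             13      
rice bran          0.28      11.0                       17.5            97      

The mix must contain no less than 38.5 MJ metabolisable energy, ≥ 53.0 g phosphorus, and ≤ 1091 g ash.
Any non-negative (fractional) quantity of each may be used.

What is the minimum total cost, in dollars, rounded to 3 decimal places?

$0.964

Set it up as a linear program. Let x1 = kg of fish meal, x2 = kg of limestone, x3 = kg of cottonseed meal, x4 = kg of oat hulls, x5 = kg of maize, x6 = kg of rice bran.
Minimise 2x1 + 0.11x2 + 0.61x3 + 0.13x4 + 0.3x5 + 0.28x6 subject to:
  14.3x1 + 10.6x3 + 4.4x4 + 13.2x5 + 11x6 ≥ 38.5   (metabolisable energy)
  28.5x1 + 0.2x2 + 11.8x3 + 1.2x4 + 2.6x5 + 17.5x6 ≥ 53   (phosphorus)
  178x1 + 990x2 + 67x3 + 64x4 + 13x5 + 97x6 ≤ 1091   (ash)
  x1, x2, x3, x4, x5, x6 ≥ 0.
The optimal basis is {maize, rice bran}; fish meal, limestone, cottonseed meal, oat hulls drop out. Binding constraints: metabolisable energy and phosphorus.
Solving gives x5 = 0.4484, x6 = 2.962.
Hence cost = 0.3·0.4484 + 0.28·2.962 = $0.96388.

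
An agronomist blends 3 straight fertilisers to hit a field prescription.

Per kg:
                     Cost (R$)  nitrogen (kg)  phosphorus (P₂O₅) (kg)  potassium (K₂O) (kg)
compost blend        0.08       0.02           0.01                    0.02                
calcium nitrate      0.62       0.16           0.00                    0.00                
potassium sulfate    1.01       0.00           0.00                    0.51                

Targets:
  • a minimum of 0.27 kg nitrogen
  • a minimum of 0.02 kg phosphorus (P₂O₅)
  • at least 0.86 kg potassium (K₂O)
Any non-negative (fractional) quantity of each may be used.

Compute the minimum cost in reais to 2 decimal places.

R$2.25

Treat it as an LP. Let x1 = kg of compost blend, x2 = kg of calcium nitrate, x3 = kg of potassium sulfate.
Minimize 0.08x1 + 0.62x2 + 1.01x3 with:
  0.02x1 + 0.16x2 ≥ 0.27   (nitrogen)
  0.01x1 ≥ 0.02   (phosphorus (P₂O₅))
  0.02x1 + 0.51x3 ≥ 0.86   (potassium (K₂O))
  x1, x2, x3 ≥ 0.
The cheapest feasible vertex uses only compost blend, potassium sulfate; calcium nitrate is not used. There the nitrogen and potassium (K₂O) constraints are tight.
Solving gives x1 = 13.5, x3 = 1.157.
Hence cost = 0.08·13.5 + 1.01·1.157 = R$2.2486.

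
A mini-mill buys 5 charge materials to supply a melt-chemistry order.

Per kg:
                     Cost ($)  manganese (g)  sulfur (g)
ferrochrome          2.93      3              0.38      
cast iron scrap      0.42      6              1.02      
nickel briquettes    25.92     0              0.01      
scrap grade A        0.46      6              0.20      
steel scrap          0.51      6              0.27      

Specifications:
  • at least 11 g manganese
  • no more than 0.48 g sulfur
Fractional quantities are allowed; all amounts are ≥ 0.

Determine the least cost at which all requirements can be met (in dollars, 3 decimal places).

Let x1 = kg of ferrochrome, x2 = kg of cast iron scrap, x3 = kg of nickel briquettes, x4 = kg of scrap grade A, x5 = kg of steel scrap.
min 2.93x1 + 0.42x2 + 25.92x3 + 0.46x4 + 0.51x5 subject to:
  3x1 + 6x2 + 6x4 + 6x5 ≥ 11   (manganese)
  0.38x1 + 1.02x2 + 0.01x3 + 0.2x4 + 0.27x5 ≤ 0.48   (sulfur)
  x1, x2, x3, x4, x5 ≥ 0.
The cheapest feasible vertex uses only cast iron scrap, scrap grade A; ferrochrome, nickel briquettes, steel scrap are not used. Binding constraints: manganese and sulfur.
That vertex is x2 = 0.1382, x4 = 1.695.
Total cost: 0.42·0.1382 + 0.46·1.695 = 0.83774.

$0.838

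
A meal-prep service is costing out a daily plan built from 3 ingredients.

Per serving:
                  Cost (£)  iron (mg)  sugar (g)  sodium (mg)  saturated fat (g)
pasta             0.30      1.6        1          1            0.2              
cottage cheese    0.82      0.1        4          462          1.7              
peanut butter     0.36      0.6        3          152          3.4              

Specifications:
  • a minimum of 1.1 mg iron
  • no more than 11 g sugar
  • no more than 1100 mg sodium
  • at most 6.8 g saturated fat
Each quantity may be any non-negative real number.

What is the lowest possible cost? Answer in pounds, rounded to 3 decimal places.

£0.206

Let x1 = servings of pasta, x2 = servings of cottage cheese, x3 = servings of peanut butter.
Minimize 0.3x1 + 0.82x2 + 0.36x3 s.t.:
  1.6x1 + 0.1x2 + 0.6x3 ≥ 1.1   (iron)
  1x1 + 4x2 + 3x3 ≤ 11   (sugar)
  1x1 + 462x2 + 152x3 ≤ 1100   (sodium)
  0.2x1 + 1.7x2 + 3.4x3 ≤ 6.8   (saturated fat)
  x1, x2, x3 ≥ 0.
The cheapest feasible vertex uses only pasta; cottage cheese, peanut butter are not used. The iron requirement is met with equality.
Solving gives x1 = 0.6875.
Total cost: 0.3·0.6875 = 0.20625.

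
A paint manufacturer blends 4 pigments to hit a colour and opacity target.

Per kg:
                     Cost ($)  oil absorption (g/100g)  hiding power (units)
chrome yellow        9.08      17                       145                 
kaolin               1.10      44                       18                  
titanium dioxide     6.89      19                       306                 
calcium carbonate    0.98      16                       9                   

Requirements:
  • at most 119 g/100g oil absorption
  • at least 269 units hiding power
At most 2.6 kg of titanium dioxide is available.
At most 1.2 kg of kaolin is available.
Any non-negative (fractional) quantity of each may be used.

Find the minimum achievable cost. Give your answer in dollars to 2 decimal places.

This is a linear program. Let x1 = kg of chrome yellow, x2 = kg of kaolin, x3 = kg of titanium dioxide, x4 = kg of calcium carbonate.
min 9.08x1 + 1.1x2 + 6.89x3 + 0.98x4 s.t.:
  17x1 + 44x2 + 19x3 + 16x4 ≤ 119   (oil absorption)
  145x1 + 18x2 + 306x3 + 9x4 ≥ 269   (hiding power)
  x3 ≤ 2.6
  x2 ≤ 1.2
  x1, x2, x3, x4 ≥ 0.
The minimum-cost mix takes nothing from chrome yellow, kaolin, calcium carbonate — only titanium dioxide. There the hiding power constraint is tight.
Solving gives x3 = 0.8791.
Total cost: 6.89·0.8791 = 6.0570.

$6.06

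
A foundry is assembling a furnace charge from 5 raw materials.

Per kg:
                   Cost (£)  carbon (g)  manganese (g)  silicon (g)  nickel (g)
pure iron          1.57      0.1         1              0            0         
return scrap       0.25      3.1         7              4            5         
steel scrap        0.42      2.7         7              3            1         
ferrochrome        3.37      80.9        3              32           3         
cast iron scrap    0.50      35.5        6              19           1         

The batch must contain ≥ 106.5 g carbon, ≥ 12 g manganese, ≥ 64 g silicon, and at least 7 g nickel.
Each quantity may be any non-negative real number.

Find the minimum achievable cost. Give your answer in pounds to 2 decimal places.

£1.79

Let x1 = kg of pure iron, x2 = kg of return scrap, x3 = kg of steel scrap, x4 = kg of ferrochrome, x5 = kg of cast iron scrap.
Minimize 1.57x1 + 0.25x2 + 0.42x3 + 3.37x4 + 0.5x5 s.t.:
  0.1x1 + 3.1x2 + 2.7x3 + 80.9x4 + 35.5x5 ≥ 106.5   (carbon)
  1x1 + 7x2 + 7x3 + 3x4 + 6x5 ≥ 12   (manganese)
  4x2 + 3x3 + 32x4 + 19x5 ≥ 64   (silicon)
  5x2 + 1x3 + 3x4 + 1x5 ≥ 7   (nickel)
  x1, x2, x3, x4, x5 ≥ 0.
At the optimum only return scrap, cast iron scrap are positive (pure iron, steel scrap, ferrochrome = 0). The silicon and nickel requirements are met with equality.
So return scrap = 0.7582 kg, cast iron scrap = 3.209 kg.
Objective = 0.25·0.7582 + 0.5·3.209 = 1.7941.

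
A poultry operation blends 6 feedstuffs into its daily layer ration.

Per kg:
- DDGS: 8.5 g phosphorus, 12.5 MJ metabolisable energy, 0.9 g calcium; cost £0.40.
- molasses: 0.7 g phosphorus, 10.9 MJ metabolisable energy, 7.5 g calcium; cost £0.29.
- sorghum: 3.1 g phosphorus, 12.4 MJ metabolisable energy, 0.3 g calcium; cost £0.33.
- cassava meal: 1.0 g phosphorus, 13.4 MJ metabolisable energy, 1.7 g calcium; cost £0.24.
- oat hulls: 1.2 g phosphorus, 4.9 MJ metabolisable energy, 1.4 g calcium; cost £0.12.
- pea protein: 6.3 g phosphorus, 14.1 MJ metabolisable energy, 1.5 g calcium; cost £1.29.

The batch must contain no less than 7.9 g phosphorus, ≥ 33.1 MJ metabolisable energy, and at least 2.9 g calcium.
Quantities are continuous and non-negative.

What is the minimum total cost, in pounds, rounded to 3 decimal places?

Treat it as an LP. Let x1 = kg of DDGS, x2 = kg of molasses, x3 = kg of sorghum, x4 = kg of cassava meal, x5 = kg of oat hulls, x6 = kg of pea protein.
Minimize 0.4x1 + 0.29x2 + 0.33x3 + 0.24x4 + 0.12x5 + 1.29x6 s.t.:
  8.5x1 + 0.7x2 + 3.1x3 + 1x4 + 1.2x5 + 6.3x6 ≥ 7.9   (phosphorus)
  12.5x1 + 10.9x2 + 12.4x3 + 13.4x4 + 4.9x5 + 14.1x6 ≥ 33.1   (metabolisable energy)
  0.9x1 + 7.5x2 + 0.3x3 + 1.7x4 + 1.4x5 + 1.5x6 ≥ 2.9   (calcium)
  x1, x2, x3, x4, x5, x6 ≥ 0.
The minimum-cost mix takes nothing from molasses, sorghum, oat hulls, pea protein — only DDGS, cassava meal. The phosphorus and metabolisable energy requirements are met with equality.
That vertex is x1 = 0.7176, x4 = 1.801.
Hence cost = 0.4·0.7176 + 0.24·1.801 = £0.71928.

£0.719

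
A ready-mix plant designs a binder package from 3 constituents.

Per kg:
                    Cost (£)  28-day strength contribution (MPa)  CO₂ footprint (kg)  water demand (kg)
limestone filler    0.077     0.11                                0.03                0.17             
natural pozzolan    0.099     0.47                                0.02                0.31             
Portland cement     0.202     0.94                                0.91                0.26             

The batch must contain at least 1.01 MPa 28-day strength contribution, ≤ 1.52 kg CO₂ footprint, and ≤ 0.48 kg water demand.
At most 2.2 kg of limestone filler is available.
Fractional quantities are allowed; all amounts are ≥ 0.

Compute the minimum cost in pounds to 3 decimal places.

This is a linear program. Let x1 = kg of limestone filler, x2 = kg of natural pozzolan, x3 = kg of Portland cement.
min 0.077x1 + 0.099x2 + 0.202x3 with:
  0.11x1 + 0.47x2 + 0.94x3 ≥ 1.01   (28-day strength contribution)
  0.03x1 + 0.02x2 + 0.91x3 ≤ 1.52   (CO₂ footprint)
  0.17x1 + 0.31x2 + 0.26x3 ≤ 0.48   (water demand)
  x1 ≤ 2.2
  x1, x2, x3 ≥ 0.
The optimal basis is {natural pozzolan, Portland cement}; limestone filler drops out. There the 28-day strength contribution and water demand constraints are tight.
So natural pozzolan = 1.115 kg, Portland cement = 0.5171 kg.
Objective = 0.099·1.115 + 0.202·0.5171 = 0.21484.

£0.215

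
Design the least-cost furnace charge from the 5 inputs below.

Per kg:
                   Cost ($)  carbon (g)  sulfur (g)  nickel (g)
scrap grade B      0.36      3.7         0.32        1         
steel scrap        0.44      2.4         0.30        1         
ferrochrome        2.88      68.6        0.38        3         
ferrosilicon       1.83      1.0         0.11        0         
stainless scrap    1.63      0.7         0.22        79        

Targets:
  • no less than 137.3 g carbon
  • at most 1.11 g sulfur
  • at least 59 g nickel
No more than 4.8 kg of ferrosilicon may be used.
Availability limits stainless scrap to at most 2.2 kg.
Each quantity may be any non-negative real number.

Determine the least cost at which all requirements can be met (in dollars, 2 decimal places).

$6.84

Set it up as a linear program. Let x1 = kg of scrap grade B, x2 = kg of steel scrap, x3 = kg of ferrochrome, x4 = kg of ferrosilicon, x5 = kg of stainless scrap.
Minimise 0.36x1 + 0.44x2 + 2.88x3 + 1.83x4 + 1.63x5 s.t.:
  3.7x1 + 2.4x2 + 68.6x3 + 1x4 + 0.7x5 ≥ 137.3   (carbon)
  0.32x1 + 0.3x2 + 0.38x3 + 0.11x4 + 0.22x5 ≤ 1.11   (sulfur)
  1x1 + 1x2 + 3x3 + 79x5 ≥ 59   (nickel)
  x4 ≤ 4.8
  x5 ≤ 2.2
  x1, x2, x3, x4, x5 ≥ 0.
The cheapest feasible vertex uses only ferrochrome, stainless scrap; scrap grade B, steel scrap, ferrosilicon are not used. Binding constraints: carbon and nickel.
That vertex is x3 = 1.995, x5 = 0.6711.
Total cost: 2.88·1.995 + 1.63·0.6711 = 6.8395.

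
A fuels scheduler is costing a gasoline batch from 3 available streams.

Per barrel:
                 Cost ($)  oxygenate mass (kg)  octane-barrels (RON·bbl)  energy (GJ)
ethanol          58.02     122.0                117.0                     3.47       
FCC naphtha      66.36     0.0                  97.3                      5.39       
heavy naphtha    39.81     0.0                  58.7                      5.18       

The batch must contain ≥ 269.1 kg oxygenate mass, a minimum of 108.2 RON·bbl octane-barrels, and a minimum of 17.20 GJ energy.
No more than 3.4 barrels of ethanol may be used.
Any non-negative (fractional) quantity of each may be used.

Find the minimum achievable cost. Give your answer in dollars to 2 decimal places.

$201.34

Let x1 = barrels of ethanol, x2 = barrels of FCC naphtha, x3 = barrels of heavy naphtha.
Minimize 58.02x1 + 66.36x2 + 39.81x3 s.t.:
  122x1 ≥ 269.1   (oxygenate mass)
  117x1 + 97.3x2 + 58.7x3 ≥ 108.2   (octane-barrels)
  3.47x1 + 5.39x2 + 5.18x3 ≥ 17.2   (energy)
  x1 ≤ 3.4
  x1, x2, x3 ≥ 0.
The optimal basis is {ethanol, heavy naphtha}; FCC naphtha drops out. There the oxygenate mass and energy constraints are tight.
Solving gives x1 = 2.2057, x3 = 1.8429.
Cost = 58.02·2.2057 + 39.81·1.8429 = 201.3406.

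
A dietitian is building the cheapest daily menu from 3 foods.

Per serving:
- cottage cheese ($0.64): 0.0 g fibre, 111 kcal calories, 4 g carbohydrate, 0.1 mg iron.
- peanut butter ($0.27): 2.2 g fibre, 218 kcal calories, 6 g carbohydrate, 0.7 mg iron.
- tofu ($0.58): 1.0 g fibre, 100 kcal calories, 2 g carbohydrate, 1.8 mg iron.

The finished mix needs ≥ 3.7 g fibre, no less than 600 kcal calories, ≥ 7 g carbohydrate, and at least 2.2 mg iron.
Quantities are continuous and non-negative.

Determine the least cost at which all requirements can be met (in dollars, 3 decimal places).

$0.827

This is a linear program. Let x1 = servings of cottage cheese, x2 = servings of peanut butter, x3 = servings of tofu.
Minimize 0.64x1 + 0.27x2 + 0.58x3 subject to:
  2.2x2 + 1x3 ≥ 3.7   (fibre)
  111x1 + 218x2 + 100x3 ≥ 600   (calories)
  4x1 + 6x2 + 2x3 ≥ 7   (carbohydrate)
  0.1x1 + 0.7x2 + 1.8x3 ≥ 2.2   (iron)
  x1, x2, x3 ≥ 0.
The optimal basis is {peanut butter, tofu}; cottage cheese drops out. There the calories and iron constraints are tight.
Solving gives x2 = 2.667, x3 = 0.1849.
Cost = 0.27·2.667 + 0.58·0.1849 = 0.82733.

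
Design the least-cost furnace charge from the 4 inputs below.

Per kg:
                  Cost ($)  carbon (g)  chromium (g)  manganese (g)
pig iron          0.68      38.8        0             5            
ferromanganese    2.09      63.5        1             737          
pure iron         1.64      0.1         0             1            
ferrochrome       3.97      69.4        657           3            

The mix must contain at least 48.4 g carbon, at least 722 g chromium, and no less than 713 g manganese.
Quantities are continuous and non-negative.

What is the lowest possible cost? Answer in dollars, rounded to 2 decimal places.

Treat it as an LP. Let x1 = kg of pig iron, x2 = kg of ferromanganese, x3 = kg of pure iron, x4 = kg of ferrochrome.
Minimize 0.68x1 + 2.09x2 + 1.64x3 + 3.97x4 s.t.:
  38.8x1 + 63.5x2 + 0.1x3 + 69.4x4 ≥ 48.4   (carbon)
  1x2 + 657x4 ≥ 722   (chromium)
  5x1 + 737x2 + 1x3 + 3x4 ≥ 713   (manganese)
  x1, x2, x3, x4 ≥ 0.
The optimal basis is {ferromanganese, ferrochrome}; pig iron, pure iron drop out. Binding constraints: chromium and manganese.
Solving gives x2 = 0.963, x4 = 1.097.
Cost = 2.09·0.963 + 3.97·1.097 = 6.3678.

$6.37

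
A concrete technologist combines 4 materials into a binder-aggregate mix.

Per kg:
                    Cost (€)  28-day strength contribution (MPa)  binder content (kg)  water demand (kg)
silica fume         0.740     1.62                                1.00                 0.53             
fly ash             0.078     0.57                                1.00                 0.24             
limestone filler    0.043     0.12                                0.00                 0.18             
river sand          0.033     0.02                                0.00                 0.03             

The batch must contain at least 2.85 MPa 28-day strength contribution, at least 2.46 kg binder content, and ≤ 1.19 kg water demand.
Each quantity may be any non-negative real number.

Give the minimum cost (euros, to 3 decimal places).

€0.424

This is a linear program. Let x1 = kg of silica fume, x2 = kg of fly ash, x3 = kg of limestone filler, x4 = kg of river sand.
Minimise 0.74x1 + 0.078x2 + 0.043x3 + 0.033x4 s.t.:
  1.62x1 + 0.57x2 + 0.12x3 + 0.02x4 ≥ 2.85   (28-day strength contribution)
  1x1 + 1x2 ≥ 2.46   (binder content)
  0.53x1 + 0.24x2 + 0.18x3 + 0.03x4 ≤ 1.19   (water demand)
  x1, x2, x3, x4 ≥ 0.
The minimum-cost mix takes nothing from limestone filler, river sand — only silica fume, fly ash. Binding constraints: 28-day strength contribution and water demand.
So silica fume = 0.06574 kg, fly ash = 4.813 kg.
Objective = 0.74·0.06574 + 0.078·4.813 = 0.42406.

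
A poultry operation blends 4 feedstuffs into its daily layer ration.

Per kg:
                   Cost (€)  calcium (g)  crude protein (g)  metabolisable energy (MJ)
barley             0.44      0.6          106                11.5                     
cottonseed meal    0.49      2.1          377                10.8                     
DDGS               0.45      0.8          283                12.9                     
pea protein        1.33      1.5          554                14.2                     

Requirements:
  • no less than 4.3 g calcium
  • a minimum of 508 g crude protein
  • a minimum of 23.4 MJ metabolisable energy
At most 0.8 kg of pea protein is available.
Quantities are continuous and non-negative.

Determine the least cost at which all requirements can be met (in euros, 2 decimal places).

€1.04

Let x1 = kg of barley, x2 = kg of cottonseed meal, x3 = kg of DDGS, x4 = kg of pea protein.
Minimize 0.44x1 + 0.49x2 + 0.45x3 + 1.33x4 with:
  0.6x1 + 2.1x2 + 0.8x3 + 1.5x4 ≥ 4.3   (calcium)
  106x1 + 377x2 + 283x3 + 554x4 ≥ 508   (crude protein)
  11.5x1 + 10.8x2 + 12.9x3 + 14.2x4 ≥ 23.4   (metabolisable energy)
  x4 ≤ 0.8
  x1, x2, x3, x4 ≥ 0.
The optimal basis is {cottonseed meal, DDGS}; barley, pea protein drop out. Binding constraints: calcium and metabolisable energy.
That vertex is x2 = 1.992, x3 = 0.1463.
Objective = 0.49·1.992 + 0.45·0.1463 = 1.0419.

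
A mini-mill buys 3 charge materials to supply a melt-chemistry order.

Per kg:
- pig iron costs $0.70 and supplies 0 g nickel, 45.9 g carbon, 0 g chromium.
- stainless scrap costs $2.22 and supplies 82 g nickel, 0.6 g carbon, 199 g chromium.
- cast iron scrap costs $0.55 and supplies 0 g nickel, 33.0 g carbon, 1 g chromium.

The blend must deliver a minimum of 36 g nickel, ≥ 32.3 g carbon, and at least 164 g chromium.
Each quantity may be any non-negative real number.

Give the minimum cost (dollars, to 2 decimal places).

Let x1 = kg of pig iron, x2 = kg of stainless scrap, x3 = kg of cast iron scrap.
min 0.7x1 + 2.22x2 + 0.55x3 with:
  82x2 ≥ 36   (nickel)
  45.9x1 + 0.6x2 + 33x3 ≥ 32.3   (carbon)
  199x2 + 1x3 ≥ 164   (chromium)
  x1, x2, x3 ≥ 0.
The optimal basis is {pig iron, stainless scrap}; cast iron scrap drops out. The carbon and chromium requirements are met with equality.
Optimal quantities: pig iron = 0.6929 kg, stainless scrap = 0.8241 kg.
Total cost: 0.7·0.6929 + 2.22·0.8241 = 2.3145.

$2.31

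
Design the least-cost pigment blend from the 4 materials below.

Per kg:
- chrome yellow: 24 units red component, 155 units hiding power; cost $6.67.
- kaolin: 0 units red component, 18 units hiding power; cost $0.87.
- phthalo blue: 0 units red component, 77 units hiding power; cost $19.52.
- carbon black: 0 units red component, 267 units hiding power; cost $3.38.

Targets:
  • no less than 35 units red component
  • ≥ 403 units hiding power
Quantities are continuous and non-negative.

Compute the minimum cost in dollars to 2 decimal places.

This is a linear program. Let x1 = kg of chrome yellow, x2 = kg of kaolin, x3 = kg of phthalo blue, x4 = kg of carbon black.
Minimize 6.67x1 + 0.87x2 + 19.52x3 + 3.38x4 s.t.:
  24x1 ≥ 35   (red component)
  155x1 + 18x2 + 77x3 + 267x4 ≥ 403   (hiding power)
  x1, x2, x3, x4 ≥ 0.
The cheapest feasible vertex uses only chrome yellow, carbon black; kaolin, phthalo blue are not used. The red component and hiding power requirements are met with equality.
That vertex is x1 = 1.458, x4 = 0.6628.
Hence cost = 6.67·1.458 + 3.38·0.6628 = $11.9651.

$11.97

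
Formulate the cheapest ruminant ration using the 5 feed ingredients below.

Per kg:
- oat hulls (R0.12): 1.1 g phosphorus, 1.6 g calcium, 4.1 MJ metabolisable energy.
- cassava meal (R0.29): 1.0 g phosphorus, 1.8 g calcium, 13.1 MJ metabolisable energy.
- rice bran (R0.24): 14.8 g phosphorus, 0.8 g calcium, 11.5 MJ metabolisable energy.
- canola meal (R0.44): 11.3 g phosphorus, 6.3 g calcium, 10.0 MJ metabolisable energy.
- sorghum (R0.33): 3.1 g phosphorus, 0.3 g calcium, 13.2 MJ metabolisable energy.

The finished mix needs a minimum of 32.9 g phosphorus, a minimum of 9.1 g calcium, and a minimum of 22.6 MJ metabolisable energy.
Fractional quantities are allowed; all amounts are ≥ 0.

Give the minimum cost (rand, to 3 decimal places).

R0.864

Let x1 = kg of oat hulls, x2 = kg of cassava meal, x3 = kg of rice bran, x4 = kg of canola meal, x5 = kg of sorghum.
Minimize 0.12x1 + 0.29x2 + 0.24x3 + 0.44x4 + 0.33x5 with:
  1.1x1 + 1x2 + 14.8x3 + 11.3x4 + 3.1x5 ≥ 32.9   (phosphorus)
  1.6x1 + 1.8x2 + 0.8x3 + 6.3x4 + 0.3x5 ≥ 9.1   (calcium)
  4.1x1 + 13.1x2 + 11.5x3 + 10x4 + 13.2x5 ≥ 22.6   (metabolisable energy)
  x1, x2, x3, x4, x5 ≥ 0.
The optimal basis is {rice bran, canola meal}; oat hulls, cassava meal, sorghum drop out. Binding constraints: phosphorus and calcium.
Optimal quantities: rice bran = 1.24 kg, canola meal = 1.287 kg.
Cost = 0.24·1.24 + 0.44·1.287 = 0.86388.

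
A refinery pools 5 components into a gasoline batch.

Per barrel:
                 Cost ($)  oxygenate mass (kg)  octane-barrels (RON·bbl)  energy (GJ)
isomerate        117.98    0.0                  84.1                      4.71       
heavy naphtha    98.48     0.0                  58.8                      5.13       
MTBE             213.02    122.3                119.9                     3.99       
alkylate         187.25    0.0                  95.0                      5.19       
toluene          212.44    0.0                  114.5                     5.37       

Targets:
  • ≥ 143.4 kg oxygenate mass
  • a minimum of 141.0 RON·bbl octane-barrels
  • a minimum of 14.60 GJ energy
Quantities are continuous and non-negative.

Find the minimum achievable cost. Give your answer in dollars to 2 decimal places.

$440.24

Treat it as an LP. Let x1 = barrels of isomerate, x2 = barrels of heavy naphtha, x3 = barrels of MTBE, x4 = barrels of alkylate, x5 = barrels of toluene.
min 117.98x1 + 98.48x2 + 213.02x3 + 187.25x4 + 212.44x5 with:
  122.3x3 ≥ 143.4   (oxygenate mass)
  84.1x1 + 58.8x2 + 119.9x3 + 95x4 + 114.5x5 ≥ 141   (octane-barrels)
  4.71x1 + 5.13x2 + 3.99x3 + 5.19x4 + 5.37x5 ≥ 14.6   (energy)
  x1, x2, x3, x4, x5 ≥ 0.
The minimum-cost mix takes nothing from isomerate, alkylate, toluene — only heavy naphtha, MTBE. The oxygenate mass and energy requirements are met with equality.
So heavy naphtha = 1.93404 barrels, MTBE = 1.17253 barrels.
Cost = 98.48·1.93404 + 213.02·1.17253 = 440.2366.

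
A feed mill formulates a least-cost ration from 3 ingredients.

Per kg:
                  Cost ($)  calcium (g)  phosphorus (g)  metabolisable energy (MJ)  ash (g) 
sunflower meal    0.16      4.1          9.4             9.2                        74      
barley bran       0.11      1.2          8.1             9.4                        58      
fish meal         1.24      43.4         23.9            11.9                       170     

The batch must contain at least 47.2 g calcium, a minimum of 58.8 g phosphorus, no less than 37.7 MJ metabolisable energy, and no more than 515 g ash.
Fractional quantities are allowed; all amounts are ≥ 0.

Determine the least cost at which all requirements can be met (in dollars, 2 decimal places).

$1.55

Set it up as a linear program. Let x1 = kg of sunflower meal, x2 = kg of barley bran, x3 = kg of fish meal.
min 0.16x1 + 0.11x2 + 1.24x3 s.t.:
  4.1x1 + 1.2x2 + 43.4x3 ≥ 47.2   (calcium)
  9.4x1 + 8.1x2 + 23.9x3 ≥ 58.8   (phosphorus)
  9.2x1 + 9.4x2 + 11.9x3 ≥ 37.7   (metabolisable energy)
  74x1 + 58x2 + 170x3 ≤ 515   (ash)
  x1, x2, x3 ≥ 0.
At the optimum only sunflower meal, fish meal are positive (barley bran = 0). There the calcium and phosphorus constraints are tight.
Solving gives x1 = 4.593, x3 = 0.6536.
Objective = 0.16·4.593 + 1.24·0.6536 = 1.5453.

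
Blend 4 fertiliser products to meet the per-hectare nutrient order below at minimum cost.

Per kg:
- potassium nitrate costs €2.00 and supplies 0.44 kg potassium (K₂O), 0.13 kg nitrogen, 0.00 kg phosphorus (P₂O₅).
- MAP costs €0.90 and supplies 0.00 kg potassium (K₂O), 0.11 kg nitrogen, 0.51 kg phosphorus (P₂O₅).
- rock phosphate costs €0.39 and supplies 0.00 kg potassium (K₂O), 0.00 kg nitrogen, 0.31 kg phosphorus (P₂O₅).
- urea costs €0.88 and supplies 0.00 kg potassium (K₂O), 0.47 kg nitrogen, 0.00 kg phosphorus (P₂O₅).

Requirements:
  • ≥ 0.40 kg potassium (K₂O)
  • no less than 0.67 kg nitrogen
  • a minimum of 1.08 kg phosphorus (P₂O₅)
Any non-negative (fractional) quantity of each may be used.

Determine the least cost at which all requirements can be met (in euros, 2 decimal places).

€4.21

This is a linear program. Let x1 = kg of potassium nitrate, x2 = kg of MAP, x3 = kg of rock phosphate, x4 = kg of urea.
Minimize 2x1 + 0.9x2 + 0.39x3 + 0.88x4 subject to:
  0.44x1 ≥ 0.4   (potassium (K₂O))
  0.13x1 + 0.11x2 + 0.47x4 ≥ 0.67   (nitrogen)
  0.51x2 + 0.31x3 ≥ 1.08   (phosphorus (P₂O₅))
  x1, x2, x3, x4 ≥ 0.
The optimal basis is {potassium nitrate, rock phosphate, urea}; MAP drops out. The potassium (K₂O), nitrogen, phosphorus (P₂O₅) requirements are met with equality.
Optimal quantities: potassium nitrate = 0.9091 kg, rock phosphate = 3.484 kg, urea = 1.174 kg.
Cost = 2·0.9091 + 0.39·3.484 + 0.88·1.174 = 4.2101.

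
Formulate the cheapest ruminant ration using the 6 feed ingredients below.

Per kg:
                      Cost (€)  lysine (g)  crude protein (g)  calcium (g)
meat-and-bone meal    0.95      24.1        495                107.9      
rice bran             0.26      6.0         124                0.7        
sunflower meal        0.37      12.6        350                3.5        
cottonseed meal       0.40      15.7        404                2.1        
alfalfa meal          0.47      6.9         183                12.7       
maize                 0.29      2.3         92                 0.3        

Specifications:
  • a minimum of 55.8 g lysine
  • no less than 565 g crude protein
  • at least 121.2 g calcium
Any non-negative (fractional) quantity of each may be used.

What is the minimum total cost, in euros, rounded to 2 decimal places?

€1.79

Treat it as an LP. Let x1 = kg of meat-and-bone meal, x2 = kg of rice bran, x3 = kg of sunflower meal, x4 = kg of cottonseed meal, x5 = kg of alfalfa meal, x6 = kg of maize.
min 0.95x1 + 0.26x2 + 0.37x3 + 0.4x4 + 0.47x5 + 0.29x6 with:
  24.1x1 + 6x2 + 12.6x3 + 15.7x4 + 6.9x5 + 2.3x6 ≥ 55.8   (lysine)
  495x1 + 124x2 + 350x3 + 404x4 + 183x5 + 92x6 ≥ 565   (crude protein)
  107.9x1 + 0.7x2 + 3.5x3 + 2.1x4 + 12.7x5 + 0.3x6 ≥ 121.2   (calcium)
  x1, x2, x3, x4, x5, x6 ≥ 0.
The minimum-cost mix takes nothing from rice bran, sunflower meal, alfalfa meal, maize — only meat-and-bone meal, cottonseed meal. There the lysine and calcium constraints are tight.
Solving gives x1 = 1.087, x4 = 1.886.
Hence cost = 0.95·1.087 + 0.4·1.886 = €1.7871.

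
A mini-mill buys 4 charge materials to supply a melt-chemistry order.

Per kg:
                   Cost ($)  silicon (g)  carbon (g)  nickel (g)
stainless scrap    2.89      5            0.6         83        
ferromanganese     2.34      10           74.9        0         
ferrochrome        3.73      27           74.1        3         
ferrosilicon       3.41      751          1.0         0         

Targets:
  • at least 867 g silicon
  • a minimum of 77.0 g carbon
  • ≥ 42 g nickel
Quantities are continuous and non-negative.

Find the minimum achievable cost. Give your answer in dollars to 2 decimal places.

$7.70

Let x1 = kg of stainless scrap, x2 = kg of ferromanganese, x3 = kg of ferrochrome, x4 = kg of ferrosilicon.
min 2.89x1 + 2.34x2 + 3.73x3 + 3.41x4 with:
  5x1 + 10x2 + 27x3 + 751x4 ≥ 867   (silicon)
  0.6x1 + 74.9x2 + 74.1x3 + 1x4 ≥ 77   (carbon)
  83x1 + 3x3 ≥ 42   (nickel)
  x1, x2, x3, x4 ≥ 0.
The optimal basis is {stainless scrap, ferromanganese, ferrosilicon}; ferrochrome drops out. Binding constraints: silicon, carbon, nickel.
Solving gives x1 = 0.506, x2 = 1.009, x4 = 1.138.
Hence cost = 2.89·0.506 + 2.34·1.009 + 3.41·1.138 = $7.7040.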